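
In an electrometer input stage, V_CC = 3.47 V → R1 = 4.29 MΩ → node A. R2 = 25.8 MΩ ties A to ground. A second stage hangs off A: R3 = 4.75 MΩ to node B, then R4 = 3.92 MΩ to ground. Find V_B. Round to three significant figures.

Node A sees R2 in parallel with the series input of stage 2, R3 + R4 = 8.670 MΩ.
R2 ‖ (R3+R4) = 6.489 MΩ.
First divider: V_A = V_CC · 6.489/(4.29 + 6.489) = 2.089 V.
Then the unloaded second divider: V_B = V_A × R4/(R3+R4) = 2.089 × 0.4521 = 0.9445 V.

V_B ≈ 0.945 V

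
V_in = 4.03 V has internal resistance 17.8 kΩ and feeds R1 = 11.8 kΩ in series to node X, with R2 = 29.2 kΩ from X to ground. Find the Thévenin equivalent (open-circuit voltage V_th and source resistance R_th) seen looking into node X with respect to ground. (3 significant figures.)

V_th ≈ 2.00 V, R_th ≈ 14.7 kΩ

R1' = 17.8 + 11.8 = 29.60 kΩ (source resistance + R1).
Open-circuit (no load on X): V_th = V_in · R2/(R1' + R2) = 4.03 × 29.2/(29.60 + 29.2) = 2.001 V.
Zeroing V_in shorts the top of R1' to ground, so R_th = R1' ‖ R2 = 14.70 kΩ.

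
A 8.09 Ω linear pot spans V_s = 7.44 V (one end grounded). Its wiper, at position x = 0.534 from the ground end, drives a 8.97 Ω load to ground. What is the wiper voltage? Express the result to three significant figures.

V_out ≈ 3.24 V

Split the track: R_lower = x·R_p = 4.320 Ω, R_upper = (1−x)·R_p = 3.770 Ω.
R_L loads the lower segment: effective lower R = 2.916 Ω.
Then V_out = V_s · 2.916/(3.770 + 2.916) = 3.245 V.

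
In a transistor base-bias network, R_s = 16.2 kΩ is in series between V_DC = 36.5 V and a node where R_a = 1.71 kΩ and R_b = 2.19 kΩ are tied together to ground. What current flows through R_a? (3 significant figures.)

I ≈ 1.19 mA

Combine the parallel branches: R_p = (1/1.71 + 1/2.19)⁻¹ = 0.9602 kΩ.
V_A = 36.5 × 0.9602/17.16 = 2.042 V.
I(R_a) = V_A / R_a = 2.042/1.71 = 1.194 mA.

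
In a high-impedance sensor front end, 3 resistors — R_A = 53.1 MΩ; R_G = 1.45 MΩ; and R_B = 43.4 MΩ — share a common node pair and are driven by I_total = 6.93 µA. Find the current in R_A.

Conductances: ΣG = 1/53.1 + 1/1.45 + 1/43.4 = 0.7315 (1/MΩ).
R_A takes the fraction G_k/ΣG = 0.01883/0.7315 = 0.02574, so I = 6.93 × 0.02574 = 0.1784 µA.

I ≈ 0.178 µA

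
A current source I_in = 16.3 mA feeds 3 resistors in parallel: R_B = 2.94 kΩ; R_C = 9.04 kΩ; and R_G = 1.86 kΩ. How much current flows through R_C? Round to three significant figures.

Conductances: ΣG = 1/2.94 + 1/9.04 + 1/1.86 = 0.9884 (1/kΩ).
By the current-divider rule, I = I_in · G_k/ΣG = 16.3 × 0.1119 = 1.824 mA.

I ≈ 1.82 mA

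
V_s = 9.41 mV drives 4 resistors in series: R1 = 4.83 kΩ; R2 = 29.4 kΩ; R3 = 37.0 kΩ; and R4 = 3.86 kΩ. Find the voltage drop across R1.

V ≈ 0.605 mV

Series total: ΣR = 4.83 + 29.4 + 37.0 + 3.86 = 75.09 kΩ.
Voltage divider: V = V_s · (4.830 / 75.09) = 9.41 × 0.06432 = 0.6053 mV.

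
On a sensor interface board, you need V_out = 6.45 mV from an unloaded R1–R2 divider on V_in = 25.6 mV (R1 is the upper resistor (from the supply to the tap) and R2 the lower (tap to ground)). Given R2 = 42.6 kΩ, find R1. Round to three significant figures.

V_out/V_in = R2/(R1+R2) = 0.2520.
Rearranging, R1 = R2·(1−k)/k = 42.6 × 2.969 = 126.5 kΩ.

R1 ≈ 126 kΩ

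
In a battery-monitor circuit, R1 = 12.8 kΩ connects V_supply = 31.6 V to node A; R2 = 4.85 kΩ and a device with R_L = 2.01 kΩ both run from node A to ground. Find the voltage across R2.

V_out ≈ 3.16 V

First combine the lower leg with the load: R2 ‖ R_L = 1.421 kΩ.
Voltage divider with the loaded lower leg: V_out = 31.6 × 1.421/(12.8 + 1.421) = 31.6 × 0.09993 = 3.158 V.
(Unloaded it would be 8.68 V; the load pulls it down.)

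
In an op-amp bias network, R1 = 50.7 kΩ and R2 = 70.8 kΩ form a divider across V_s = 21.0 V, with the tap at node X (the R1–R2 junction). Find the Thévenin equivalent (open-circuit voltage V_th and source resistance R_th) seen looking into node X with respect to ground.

V_th ≈ 12.2 V, R_th ≈ 29.5 kΩ

With X open, the divider is unloaded: V_th = 21.0 × 70.8/121.5 = 12.24 V.
Looking into X with the source shorted: R_th = R1·R2/(R1+R2) = 50.70 × 70.8/121.5 = 29.54 kΩ.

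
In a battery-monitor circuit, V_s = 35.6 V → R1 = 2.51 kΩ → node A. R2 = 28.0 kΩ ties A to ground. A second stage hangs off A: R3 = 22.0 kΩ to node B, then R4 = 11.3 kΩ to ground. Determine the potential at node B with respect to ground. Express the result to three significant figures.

Node A sees R2 in parallel with the series input of stage 2, R3 + R4 = 33.30 kΩ.
R2 ‖ (R3+R4) = 15.21 kΩ.
V_A = 35.6 × 15.21/(2.51 + 15.21) = 30.56 V.
V_B = V_A × 0.3393 = 10.37 V.

V_B ≈ 10.4 V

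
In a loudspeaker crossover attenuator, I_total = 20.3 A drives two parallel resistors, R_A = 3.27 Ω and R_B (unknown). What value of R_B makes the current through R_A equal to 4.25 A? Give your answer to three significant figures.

R_B ≈ 0.866 Ω

Two-branch current divider: I_A = I_total · R_B/(R_A + R_B).
With f = 0.2094, R_B = R_A · f/(1−f) = 3.27 × 0.2648 = 0.8659 Ω.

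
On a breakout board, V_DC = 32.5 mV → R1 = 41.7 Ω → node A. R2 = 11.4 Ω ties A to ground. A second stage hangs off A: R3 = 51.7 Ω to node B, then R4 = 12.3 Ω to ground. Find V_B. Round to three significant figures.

The second stage (R3 + R4 = 64.00 Ω) loads node A in parallel with R2.
Effective lower resistance at A: R2 ‖ 64.00 = 9.676 Ω.
So V_A = 32.5 × 0.1883 = 6.121 mV.
Stage 2 is unloaded, so V_B = V_A · R4/(R3+R4) = 6.121 × 12.3/64.00 = 1.176 mV.

V_B ≈ 1.18 mV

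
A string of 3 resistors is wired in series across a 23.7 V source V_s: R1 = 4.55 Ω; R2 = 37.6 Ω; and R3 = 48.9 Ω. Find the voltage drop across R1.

Total series resistance ΣR = 4.55 + 37.6 + 48.9 = 91.05 Ω.
Voltage divider: V = V_s · (4.550 / 91.05) = 23.7 × 0.04997 = 1.184 V.

V ≈ 1.18 V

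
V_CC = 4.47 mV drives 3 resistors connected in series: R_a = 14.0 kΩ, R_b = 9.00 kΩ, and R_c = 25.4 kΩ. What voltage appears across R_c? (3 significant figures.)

V ≈ 2.35 mV

Series total: ΣR = 14.0 + 9.00 + 25.4 = 48.40 kΩ.
Voltage divider: V = V_CC · (25.40 / 48.40) = 4.47 × 0.5248 = 2.346 mV.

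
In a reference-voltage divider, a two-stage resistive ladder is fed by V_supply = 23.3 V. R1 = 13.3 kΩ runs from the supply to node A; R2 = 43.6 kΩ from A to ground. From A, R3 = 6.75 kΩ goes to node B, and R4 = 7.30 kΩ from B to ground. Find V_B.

The second stage (R3 + R4 = 14.05 kΩ) loads node A in parallel with R2.
R2 ‖ (R3+R4) = 10.63 kΩ.
V_A = 23.3 × 10.63/(13.3 + 10.63) = 10.35 V.
Stage 2 is unloaded, so V_B = V_A · R4/(R3+R4) = 10.35 × 7.30/14.05 = 5.376 V.

V_B ≈ 5.38 V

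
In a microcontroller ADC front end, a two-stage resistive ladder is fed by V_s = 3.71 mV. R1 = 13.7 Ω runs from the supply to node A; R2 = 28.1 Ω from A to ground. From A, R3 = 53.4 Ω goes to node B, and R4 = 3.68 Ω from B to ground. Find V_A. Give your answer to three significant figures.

V_A ≈ 2.15 mV

Node A sees R2 in parallel with the series input of stage 2, R3 + R4 = 57.08 Ω.
R2 ‖ (R3+R4) = 18.83 Ω.
V_A = 3.71 × 18.83/(13.7 + 18.83) = 2.148 mV.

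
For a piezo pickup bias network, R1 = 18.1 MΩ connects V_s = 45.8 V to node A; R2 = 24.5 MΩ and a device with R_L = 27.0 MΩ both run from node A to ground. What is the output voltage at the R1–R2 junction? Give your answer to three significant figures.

V_out ≈ 19.0 V

R2 ‖ R_L = (24.5 × 27.0)/(24.5 + 27.0) = 12.84 MΩ.
Then V_out = V_s · R2'/(R1 + R2') = 45.8 × 12.84/30.94 = 19.01 V.
(Unloaded it would be 26.3 V; the load pulls it down.)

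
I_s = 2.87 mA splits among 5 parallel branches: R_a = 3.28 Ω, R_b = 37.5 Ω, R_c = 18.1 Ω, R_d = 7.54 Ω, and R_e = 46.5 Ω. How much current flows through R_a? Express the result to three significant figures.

I ≈ 1.62 mA

Conductances: ΣG = 1/3.28 + 1/37.5 + 1/18.1 + 1/7.54 + 1/46.5 = 0.5409 (1/Ω).
Current divider: I(R_a) = I_s · G_k/ΣG = 2.87 × (0.3049/0.5409) = 2.87 × 0.5636 = 1.618 mA.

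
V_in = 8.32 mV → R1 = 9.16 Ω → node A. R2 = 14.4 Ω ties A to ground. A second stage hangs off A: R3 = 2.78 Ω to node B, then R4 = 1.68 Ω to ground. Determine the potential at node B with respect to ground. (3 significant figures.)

V_B ≈ 0.849 mV

The second stage (R3 + R4 = 4.460 Ω) loads node A in parallel with R2.
R2 ‖ (R3+R4) = 3.405 Ω.
So V_A = 8.32 × 0.2710 = 2.255 mV.
V_B = V_A × 0.3767 = 0.8493 mV.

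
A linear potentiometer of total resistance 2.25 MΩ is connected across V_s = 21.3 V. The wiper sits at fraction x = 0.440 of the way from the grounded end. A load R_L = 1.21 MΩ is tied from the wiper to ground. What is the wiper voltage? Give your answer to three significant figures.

V_out ≈ 6.43 V

Lower segment x·R_p = 0.9900 MΩ; upper segment (1−x)·R_p = 1.260 MΩ.
Lower segment in parallel with the load: 0.9900 ‖ 1.21 = 0.5445 MΩ.
Then V_out = V_s · 0.5445/(1.260 + 0.5445) = 6.427 V.
(Unloaded: V_out = x·V_s = 9.37 V.)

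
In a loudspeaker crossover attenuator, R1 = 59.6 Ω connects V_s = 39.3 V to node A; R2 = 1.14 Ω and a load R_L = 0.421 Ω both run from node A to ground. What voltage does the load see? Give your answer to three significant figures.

V_out ≈ 0.202 V

R2 ‖ R_L = (1.14 × 0.421)/(1.14 + 0.421) = 0.3075 Ω.
Then V_out = V_s · R2'/(R1 + R2') = 39.3 × 0.3075/59.91 = 0.2017 V.
(Unloaded it would be 0.738 V; the load pulls it down.)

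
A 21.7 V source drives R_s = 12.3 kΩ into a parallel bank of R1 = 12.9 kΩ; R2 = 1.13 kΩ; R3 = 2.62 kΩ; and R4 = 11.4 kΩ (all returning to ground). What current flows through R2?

I ≈ 1.03 mA

Equivalent of the parallel group: R_p = 0.6984 kΩ.
V_A by voltage divider: V_A = 21.7 × 0.6984/(12.3 + 0.6984) = 1.166 V.
I(R2) = V_A / R2 = 1.166/1.13 = 1.032 mA.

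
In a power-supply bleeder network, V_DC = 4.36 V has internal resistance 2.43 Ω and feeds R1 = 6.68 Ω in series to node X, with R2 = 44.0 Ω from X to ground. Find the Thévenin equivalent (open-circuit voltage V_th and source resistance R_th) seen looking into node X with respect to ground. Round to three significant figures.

V_th ≈ 3.61 V, R_th ≈ 7.55 Ω

R1' = 2.43 + 6.68 = 9.110 Ω (source resistance + R1).
V_th is the unloaded tap voltage: V_DC · R2/(R1'+R2) = 4.36 × 0.8285 = 3.612 V.
With V_DC suppressed (replaced by a short), R_th = R1' ‖ R2 = (9.110 × 44.0)/(9.110 + 44.0) = 7.547 Ω.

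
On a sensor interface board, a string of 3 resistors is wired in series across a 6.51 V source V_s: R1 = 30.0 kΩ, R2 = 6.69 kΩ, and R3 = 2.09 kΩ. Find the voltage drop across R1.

ΣR = 30.0 + 6.69 + 2.09 = 38.78 kΩ.
Voltage divider: V = V_s · (30.00 / 38.78) = 6.51 × 0.7736 = 5.036 V.

V ≈ 5.04 V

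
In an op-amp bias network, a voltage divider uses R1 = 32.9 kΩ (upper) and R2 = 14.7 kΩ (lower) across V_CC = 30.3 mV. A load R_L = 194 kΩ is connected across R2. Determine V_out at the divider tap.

V_out ≈ 8.89 mV

R2 ‖ R_L = (14.7 × 194)/(14.7 + 194) = 13.66 kΩ.
Now apply the divider: V_out = 30.3 × 0.2935 = 8.892 mV.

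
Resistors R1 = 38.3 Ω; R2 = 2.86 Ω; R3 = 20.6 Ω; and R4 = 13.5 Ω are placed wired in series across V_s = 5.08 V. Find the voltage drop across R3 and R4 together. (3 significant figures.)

V ≈ 2.30 V

ΣR = 38.3 + 2.86 + 20.6 + 13.5 = 75.26 Ω.
R_{R3..R4} = 20.6 + 13.5 = 34.10 Ω.
By the voltage-divider rule, V = 5.08 × 34.10/75.26 = 2.302 V.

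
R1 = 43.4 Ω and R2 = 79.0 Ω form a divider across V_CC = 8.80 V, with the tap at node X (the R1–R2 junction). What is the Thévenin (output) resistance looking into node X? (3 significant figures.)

R_th ≈ 28.0 Ω

Looking into X with the source shorted: R_th = R1·R2/(R1+R2) = 43.40 × 79.0/122.4 = 28.01 Ω.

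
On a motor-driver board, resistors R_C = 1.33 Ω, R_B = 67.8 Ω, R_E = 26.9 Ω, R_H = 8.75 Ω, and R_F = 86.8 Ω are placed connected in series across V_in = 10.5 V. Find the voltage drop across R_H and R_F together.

V ≈ 5.24 V

Total series resistance ΣR = 1.33 + 67.8 + 26.9 + 8.75 + 86.8 = 191.6 Ω.
R_{R_H..R_F} = 8.75 + 86.8 = 95.55 Ω.
By the voltage-divider rule, V = 10.5 × 95.55/191.6 = 5.237 V.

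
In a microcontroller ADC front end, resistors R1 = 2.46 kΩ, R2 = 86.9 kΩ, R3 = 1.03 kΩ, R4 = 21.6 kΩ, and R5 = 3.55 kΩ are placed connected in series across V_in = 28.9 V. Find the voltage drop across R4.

ΣR = 2.46 + 86.9 + 1.03 + 21.6 + 3.55 = 115.5 kΩ.
Voltage divider: V = V_in · (21.60 / 115.5) = 28.9 × 0.1869 = 5.403 V.

V ≈ 5.40 V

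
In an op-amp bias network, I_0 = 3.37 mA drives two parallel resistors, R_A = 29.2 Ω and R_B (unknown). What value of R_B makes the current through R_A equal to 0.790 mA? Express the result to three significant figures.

R_B ≈ 8.94 Ω

The fraction through R_A equals R_B/(R_A+R_B).
With f = 0.2344, R_B = R_A · f/(1−f) = 29.2 × 0.3062 = 8.941 Ω.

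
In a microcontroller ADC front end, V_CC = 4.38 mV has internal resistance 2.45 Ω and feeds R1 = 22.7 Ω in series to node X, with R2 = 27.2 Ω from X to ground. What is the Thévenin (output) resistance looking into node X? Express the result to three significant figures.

R_th ≈ 13.1 Ω

R1' = 2.45 + 22.7 = 25.15 Ω (source resistance + R1).
Looking into X with the source shorted: R_th = R1'·R2/(R1'+R2) = 25.15 × 27.2/52.35 = 13.07 Ω.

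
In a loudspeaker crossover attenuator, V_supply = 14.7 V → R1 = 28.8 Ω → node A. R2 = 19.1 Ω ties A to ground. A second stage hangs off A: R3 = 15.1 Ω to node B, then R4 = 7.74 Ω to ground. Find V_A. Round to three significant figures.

V_A ≈ 3.90 V

The second stage (R3 + R4 = 22.84 Ω) loads node A in parallel with R2.
R2 ‖ (R3+R4) = 10.40 Ω.
So V_A = 14.7 × 0.2653 = 3.900 V.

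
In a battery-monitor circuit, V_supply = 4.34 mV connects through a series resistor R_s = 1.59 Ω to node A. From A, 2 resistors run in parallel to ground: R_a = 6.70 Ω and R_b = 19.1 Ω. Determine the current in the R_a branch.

Parallel bank: R_p = 1/(1/6.70 + 1/19.1) = 4.960 Ω.
V_A by voltage divider: V_A = 4.34 × 4.960/(1.59 + 4.960) = 3.286 mV.
I(R_a) = V_A / R_a = 3.286/6.70 = 0.4905 mA.

I ≈ 0.491 mA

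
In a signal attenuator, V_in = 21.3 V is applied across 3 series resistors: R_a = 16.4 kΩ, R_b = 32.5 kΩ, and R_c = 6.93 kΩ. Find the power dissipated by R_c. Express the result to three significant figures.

P ≈ 1.01 mW

ΣR = 55.83 kΩ → I = 21.3/55.83 = 0.3815 mA.
P(R_c) = I²·R_c = (0.3815)² × 6.93 = 1.009 mW.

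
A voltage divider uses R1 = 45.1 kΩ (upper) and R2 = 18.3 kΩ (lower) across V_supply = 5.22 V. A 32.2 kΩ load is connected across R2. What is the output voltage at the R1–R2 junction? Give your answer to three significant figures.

The load sits in parallel with R2, giving an effective lower resistance R2' = R2·R_L/(R2+R_L) = 11.67 kΩ.
Then V_out = V_supply · R2'/(R1 + R2') = 5.22 × 11.67/56.77 = 1.073 V.
(Unloaded it would be 1.51 V; the load pulls it down.)

V_out ≈ 1.07 V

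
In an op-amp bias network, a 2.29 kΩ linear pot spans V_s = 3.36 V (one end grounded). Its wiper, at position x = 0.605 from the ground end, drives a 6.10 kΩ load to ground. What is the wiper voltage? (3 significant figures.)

Lower segment x·R_p = 1.385 kΩ; upper segment (1−x)·R_p = 0.9046 kΩ.
Lower segment in parallel with the load: 1.385 ‖ 6.10 = 1.129 kΩ.
Then V_out = V_s · 1.129/(0.9046 + 1.129) = 1.865 V.

V_out ≈ 1.87 V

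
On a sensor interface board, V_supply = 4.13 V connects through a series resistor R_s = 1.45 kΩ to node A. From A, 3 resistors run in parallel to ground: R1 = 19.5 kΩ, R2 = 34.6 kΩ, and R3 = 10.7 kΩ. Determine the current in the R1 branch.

Combine the parallel branches: R_p = (1/19.5 + 1/34.6 + 1/10.7)⁻¹ = 5.759 kΩ.
V_A = 4.13 × 5.759/7.209 = 3.299 V.
I(R1) = V_A / R1 = 3.299/19.5 = 0.1692 mA.

I ≈ 0.169 mA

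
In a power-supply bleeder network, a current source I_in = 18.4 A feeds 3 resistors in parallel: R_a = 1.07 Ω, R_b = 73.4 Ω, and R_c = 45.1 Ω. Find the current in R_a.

I ≈ 17.7 A

ΣG = 1/1.07 + 1/73.4 + 1/45.1 = 0.9704.
Current divider: I(R_a) = I_in · G_k/ΣG = 18.4 × (0.9346/0.9704) = 18.4 × 0.9631 = 17.72 A.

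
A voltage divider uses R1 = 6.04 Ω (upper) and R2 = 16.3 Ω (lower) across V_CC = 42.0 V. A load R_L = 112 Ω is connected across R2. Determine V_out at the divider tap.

R2 ‖ R_L = (16.3 × 112)/(16.3 + 112) = 14.23 Ω.
Then V_out = V_CC · R2'/(R1 + R2') = 42.0 × 14.23/20.27 = 29.48 V.

V_out ≈ 29.5 V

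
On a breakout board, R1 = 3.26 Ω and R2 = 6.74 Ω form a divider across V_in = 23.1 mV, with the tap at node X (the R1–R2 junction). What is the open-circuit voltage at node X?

V_th ≈ 15.6 mV

With X open, the divider is unloaded: V_th = 23.1 × 6.74/10.00 = 15.57 mV.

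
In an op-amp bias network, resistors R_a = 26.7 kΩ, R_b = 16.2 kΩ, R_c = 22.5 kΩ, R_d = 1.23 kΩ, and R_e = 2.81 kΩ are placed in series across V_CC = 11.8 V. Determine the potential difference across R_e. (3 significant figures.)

Total series resistance ΣR = 26.7 + 16.2 + 22.5 + 1.23 + 2.81 = 69.44 kΩ.
V = V_CC · R/ΣR = 11.8 × 0.04047 = 0.4775 V.

V ≈ 0.478 V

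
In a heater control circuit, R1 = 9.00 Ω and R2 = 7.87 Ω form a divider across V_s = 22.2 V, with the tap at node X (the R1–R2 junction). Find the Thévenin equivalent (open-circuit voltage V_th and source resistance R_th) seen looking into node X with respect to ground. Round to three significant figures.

V_th ≈ 10.4 V, R_th ≈ 4.20 Ω

With X open, the divider is unloaded: V_th = 22.2 × 7.87/16.87 = 10.36 V.
Zeroing V_s shorts the top of R1 to ground, so R_th = R1 ‖ R2 = 4.199 Ω.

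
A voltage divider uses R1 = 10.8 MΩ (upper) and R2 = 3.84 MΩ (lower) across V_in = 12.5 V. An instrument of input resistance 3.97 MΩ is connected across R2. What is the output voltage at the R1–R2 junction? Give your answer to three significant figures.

R2 ‖ R_L = (3.84 × 3.97)/(3.84 + 3.97) = 1.952 MΩ.
Then V_out = V_in · R2'/(R1 + R2') = 12.5 × 1.952/12.75 = 1.913 V.

V_out ≈ 1.91 V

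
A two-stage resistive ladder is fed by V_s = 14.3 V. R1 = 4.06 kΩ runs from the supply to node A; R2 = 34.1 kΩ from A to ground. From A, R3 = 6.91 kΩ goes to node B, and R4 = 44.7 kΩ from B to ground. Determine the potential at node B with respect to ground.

V_B ≈ 10.3 V

Looking into the second stage from A: R3 + R4 = 51.61 kΩ appears in parallel with R2.
Effective lower resistance at A: R2 ‖ 51.61 = 20.53 kΩ.
V_A = 14.3 × 20.53/(4.06 + 20.53) = 11.94 V.
V_B = V_A × 0.8661 = 10.34 V.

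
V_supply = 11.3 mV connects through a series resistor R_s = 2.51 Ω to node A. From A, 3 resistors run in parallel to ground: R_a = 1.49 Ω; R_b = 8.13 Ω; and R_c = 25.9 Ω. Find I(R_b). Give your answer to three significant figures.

I ≈ 0.450 mA

Equivalent of the parallel group: R_p = 1.201 Ω.
V_A by voltage divider: V_A = 11.3 × 1.201/(2.51 + 1.201) = 3.657 mV.
Branch current I = V_A/R_b = 3.657/8.13 = 0.4498 mA.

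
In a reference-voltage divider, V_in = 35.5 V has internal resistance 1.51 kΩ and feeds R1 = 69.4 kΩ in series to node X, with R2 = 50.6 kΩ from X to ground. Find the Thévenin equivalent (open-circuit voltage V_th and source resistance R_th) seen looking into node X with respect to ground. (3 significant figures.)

V_th ≈ 14.8 V, R_th ≈ 29.5 kΩ

R1' = 1.51 + 69.4 = 70.91 kΩ (source resistance + R1).
V_th is the unloaded tap voltage: V_in · R2/(R1'+R2) = 35.5 × 0.4164 = 14.78 V.
With V_in suppressed (replaced by a short), R_th = R1' ‖ R2 = (70.91 × 50.6)/(70.91 + 50.6) = 29.53 kΩ.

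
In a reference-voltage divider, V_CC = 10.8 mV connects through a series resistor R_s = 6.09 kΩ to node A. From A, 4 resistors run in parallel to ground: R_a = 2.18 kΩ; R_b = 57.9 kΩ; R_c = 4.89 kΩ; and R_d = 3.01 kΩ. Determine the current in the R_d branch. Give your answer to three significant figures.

I ≈ 0.501 µA

Combine the parallel branches: R_p = (1/2.18 + 1/57.9 + 1/4.89 + 1/3.01)⁻¹ = 0.9874 kΩ.
V_A = 10.8 × 0.9874/7.077 = 1.507 mV.
Branch current I = V_A/R_d = 1.507/3.01 = 0.5006 µA.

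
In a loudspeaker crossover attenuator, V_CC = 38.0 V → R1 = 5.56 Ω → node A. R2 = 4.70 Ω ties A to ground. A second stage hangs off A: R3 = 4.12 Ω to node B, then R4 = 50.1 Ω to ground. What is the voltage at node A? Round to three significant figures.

V_A ≈ 16.6 V

The second stage (R3 + R4 = 54.22 Ω) loads node A in parallel with R2.
Effective lower resistance at A: R2 ‖ 54.22 = 4.325 Ω.
So V_A = 38.0 × 0.4375 = 16.63 V.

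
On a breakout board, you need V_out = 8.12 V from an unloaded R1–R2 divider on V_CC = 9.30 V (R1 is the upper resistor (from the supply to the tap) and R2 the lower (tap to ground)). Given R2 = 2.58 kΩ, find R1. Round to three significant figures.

R1 ≈ 0.375 kΩ

Required fraction k = V_out/V_CC = 0.8731.
So R1 = R2 · (V_CC/V_out − 1) = 2.58 × (9.30/8.12 − 1) = 2.58 × 0.1453 = 0.3749 kΩ.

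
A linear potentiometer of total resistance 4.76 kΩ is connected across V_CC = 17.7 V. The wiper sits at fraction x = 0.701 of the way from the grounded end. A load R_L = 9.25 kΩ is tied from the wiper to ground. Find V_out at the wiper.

Split the track: R_lower = x·R_p = 3.337 kΩ, R_upper = (1−x)·R_p = 1.423 kΩ.
(x·R_p) ‖ R_L = 2.452 kΩ.
V_out = 17.7 × 2.452/(1.423 + 2.452) = 11.20 V.
(Unloaded: V_out = x·V_CC = 12.4 V.)

V_out ≈ 11.2 V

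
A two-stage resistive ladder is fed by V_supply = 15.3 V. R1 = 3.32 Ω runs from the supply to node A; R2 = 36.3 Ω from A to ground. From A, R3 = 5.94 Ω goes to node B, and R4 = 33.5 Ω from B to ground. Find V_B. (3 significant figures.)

The second stage (R3 + R4 = 39.44 Ω) loads node A in parallel with R2.
R2 ‖ (R3+R4) = 18.90 Ω.
First divider: V_A = V_supply · 18.90/(3.32 + 18.90) = 13.01 V.
Then the unloaded second divider: V_B = V_A × R4/(R3+R4) = 13.01 × 0.8494 = 11.05 V.

V_B ≈ 11.1 V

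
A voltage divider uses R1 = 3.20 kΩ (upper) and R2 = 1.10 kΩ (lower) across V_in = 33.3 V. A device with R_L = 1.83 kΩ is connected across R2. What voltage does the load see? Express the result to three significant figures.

V_out ≈ 5.89 V

First combine the lower leg with the load: R2 ‖ R_L = 0.6870 kΩ.
Voltage divider with the loaded lower leg: V_out = 33.3 × 0.6870/(3.20 + 0.6870) = 33.3 × 0.1767 = 5.886 V.
(Unloaded it would be 8.52 V; the load pulls it down.)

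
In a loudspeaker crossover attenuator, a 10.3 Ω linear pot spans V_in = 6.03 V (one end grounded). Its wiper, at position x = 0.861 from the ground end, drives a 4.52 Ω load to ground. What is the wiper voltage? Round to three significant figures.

Lower segment x·R_p = 8.868 Ω; upper segment (1−x)·R_p = 1.432 Ω.
(x·R_p) ‖ R_L = 2.994 Ω.
Then V_out = V_in · 2.994/(1.432 + 2.994) = 4.079 V.
(Unloaded: V_out = x·V_in = 5.19 V.)

V_out ≈ 4.08 V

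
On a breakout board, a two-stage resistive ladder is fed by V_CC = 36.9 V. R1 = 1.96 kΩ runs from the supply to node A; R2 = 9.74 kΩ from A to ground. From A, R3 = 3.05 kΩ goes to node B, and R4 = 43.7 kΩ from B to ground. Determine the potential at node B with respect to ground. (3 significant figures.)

Looking into the second stage from A: R3 + R4 = 46.75 kΩ appears in parallel with R2.
R2 ‖ (R3+R4) = 8.061 kΩ.
V_A = 36.9 × 8.061/(1.96 + 8.061) = 29.68 V.
Then the unloaded second divider: V_B = V_A × R4/(R3+R4) = 29.68 × 0.9348 = 27.75 V.

V_B ≈ 27.7 V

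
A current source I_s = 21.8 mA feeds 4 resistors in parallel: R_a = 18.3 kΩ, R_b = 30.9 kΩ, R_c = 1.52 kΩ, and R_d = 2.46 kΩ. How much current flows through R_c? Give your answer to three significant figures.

Total conductance ΣG = 1/18.3 + 1/30.9 + 1/1.52 + 1/2.46 = 1.151 (units of 1/kΩ).
Current divider: I(R_c) = I_s · G_k/ΣG = 21.8 × (0.6579/1.151) = 21.8 × 0.5714 = 12.46 mA.

I ≈ 12.5 mA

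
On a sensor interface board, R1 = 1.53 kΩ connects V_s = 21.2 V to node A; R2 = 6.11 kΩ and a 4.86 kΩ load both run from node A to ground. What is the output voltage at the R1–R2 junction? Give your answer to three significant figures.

V_out ≈ 13.5 V

First combine the lower leg with the load: R2 ‖ R_L = 2.707 kΩ.
Voltage divider with the loaded lower leg: V_out = 21.2 × 2.707/(1.53 + 2.707) = 21.2 × 0.6389 = 13.54 V.
(Unloaded it would be 17.0 V; the load pulls it down.)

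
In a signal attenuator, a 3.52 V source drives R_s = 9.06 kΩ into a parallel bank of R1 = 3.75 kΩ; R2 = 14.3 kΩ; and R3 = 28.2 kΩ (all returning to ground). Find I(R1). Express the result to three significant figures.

Parallel bank: R_p = 1/(1/3.75 + 1/14.3 + 1/28.2) = 2.688 kΩ.
Node voltage V_A = V_supply · R_p/(R_s + R_p) = 3.52 × 0.2288 = 0.8053 V.
I(R1) = V_A / R1 = 0.8053/3.75 = 0.2148 mA.

I ≈ 0.215 mA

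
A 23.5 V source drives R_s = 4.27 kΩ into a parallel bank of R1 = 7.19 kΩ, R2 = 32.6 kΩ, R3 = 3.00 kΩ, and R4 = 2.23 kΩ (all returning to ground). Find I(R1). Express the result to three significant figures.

I ≈ 0.646 mA

Combine the parallel branches: R_p = (1/7.19 + 1/32.6 + 1/3.00 + 1/2.23)⁻¹ = 1.051 kΩ.
V_A = 23.5 × 1.051/5.321 = 4.642 V.
Branch current I = V_A/R1 = 4.642/7.19 = 0.6456 mA.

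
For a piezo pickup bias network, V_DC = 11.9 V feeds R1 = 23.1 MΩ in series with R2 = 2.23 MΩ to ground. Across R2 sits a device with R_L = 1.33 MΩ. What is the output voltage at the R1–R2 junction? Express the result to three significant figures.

R2 ‖ R_L = (2.23 × 1.33)/(2.23 + 1.33) = 0.8331 MΩ.
Then V_out = V_DC · R2'/(R1 + R2') = 11.9 × 0.8331/23.93 = 0.4142 V.
(Unloaded it would be 1.05 V; the load pulls it down.)

V_out ≈ 0.414 V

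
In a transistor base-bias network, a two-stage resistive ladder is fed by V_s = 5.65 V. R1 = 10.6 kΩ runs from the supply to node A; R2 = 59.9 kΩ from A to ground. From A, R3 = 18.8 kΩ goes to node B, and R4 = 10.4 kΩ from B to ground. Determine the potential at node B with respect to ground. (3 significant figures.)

V_B ≈ 1.31 V

Looking into the second stage from A: R3 + R4 = 29.20 kΩ appears in parallel with R2.
R2 ‖ (R3+R4) = 19.63 kΩ.
So V_A = 5.65 × 0.6494 = 3.669 V.
V_B = V_A × 0.3562 = 1.307 V.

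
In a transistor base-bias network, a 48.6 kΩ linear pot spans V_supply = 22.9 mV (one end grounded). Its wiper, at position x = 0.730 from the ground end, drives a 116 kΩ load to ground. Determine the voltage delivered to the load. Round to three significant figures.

V_out ≈ 15.4 mV

The pot divides into 13.12 kΩ above the wiper and 35.48 kΩ below.
Lower segment in parallel with the load: 35.48 ‖ 116 = 27.17 kΩ.
Then V_out = V_supply · 27.17/(13.12 + 27.17) = 15.44 mV.
(Unloaded: V_out = x·V_supply = 16.7 mV.)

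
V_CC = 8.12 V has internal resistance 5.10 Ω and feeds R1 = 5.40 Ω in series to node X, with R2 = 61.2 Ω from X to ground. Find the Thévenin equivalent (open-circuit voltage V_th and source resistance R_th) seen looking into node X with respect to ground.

R1' = 5.10 + 5.40 = 10.50 Ω (source resistance + R1).
With X open, the divider is unloaded: V_th = 8.12 × 61.2/71.70 = 6.931 V.
With V_CC suppressed (replaced by a short), R_th = R1' ‖ R2 = (10.50 × 61.2)/(10.50 + 61.2) = 8.962 Ω.

V_th ≈ 6.93 V, R_th ≈ 8.96 Ω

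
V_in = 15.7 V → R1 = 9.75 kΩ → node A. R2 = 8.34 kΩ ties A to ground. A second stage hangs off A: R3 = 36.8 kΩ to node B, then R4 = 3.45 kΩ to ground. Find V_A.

Looking into the second stage from A: R3 + R4 = 40.25 kΩ appears in parallel with R2.
Effective lower resistance at A: R2 ‖ 40.25 = 6.909 kΩ.
So V_A = 15.7 × 0.4147 = 6.511 V.

V_A ≈ 6.51 V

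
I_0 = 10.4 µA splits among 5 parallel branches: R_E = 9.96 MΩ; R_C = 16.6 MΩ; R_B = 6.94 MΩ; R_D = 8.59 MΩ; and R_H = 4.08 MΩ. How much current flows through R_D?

Conductances: ΣG = 1/9.96 + 1/16.6 + 1/6.94 + 1/8.59 + 1/4.08 = 0.6662 (1/MΩ).
R_D takes the fraction G_k/ΣG = 0.1164/0.6662 = 0.1747, so I = 10.4 × 0.1747 = 1.817 µA.

I ≈ 1.82 µA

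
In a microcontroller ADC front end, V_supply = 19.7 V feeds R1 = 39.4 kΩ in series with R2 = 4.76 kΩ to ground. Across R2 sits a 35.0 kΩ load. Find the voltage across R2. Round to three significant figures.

The load sits in parallel with R2, giving an effective lower resistance R2' = R2·R_L/(R2+R_L) = 4.190 kΩ.
Now apply the divider: V_out = 19.7 × 0.09613 = 1.894 V.

V_out ≈ 1.89 V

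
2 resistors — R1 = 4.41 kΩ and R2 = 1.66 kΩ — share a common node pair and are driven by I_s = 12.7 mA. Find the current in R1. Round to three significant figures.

I ≈ 3.47 mA

For two parallel branches, I_k = I_s · (other R)/(sum of R).
So I = 12.7 × 1.66/6.070 = 3.473 mA.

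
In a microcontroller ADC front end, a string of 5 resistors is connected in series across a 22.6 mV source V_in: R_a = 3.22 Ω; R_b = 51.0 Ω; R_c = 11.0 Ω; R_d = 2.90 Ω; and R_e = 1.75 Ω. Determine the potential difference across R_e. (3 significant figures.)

V ≈ 0.566 mV

Total series resistance ΣR = 3.22 + 51.0 + 11.0 + 2.90 + 1.75 = 69.87 Ω.
Voltage divider: V = V_in · (1.750 / 69.87) = 22.6 × 0.02505 = 0.5661 mV.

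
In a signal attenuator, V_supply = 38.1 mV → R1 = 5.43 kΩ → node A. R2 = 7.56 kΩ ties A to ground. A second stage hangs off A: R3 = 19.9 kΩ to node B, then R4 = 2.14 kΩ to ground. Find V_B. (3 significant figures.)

V_B ≈ 1.88 mV

Node A sees R2 in parallel with the series input of stage 2, R3 + R4 = 22.04 kΩ.
R2 ‖ (R3+R4) = 5.629 kΩ.
First divider: V_A = V_supply · 5.629/(5.43 + 5.629) = 19.39 mV.
Then the unloaded second divider: V_B = V_A × R4/(R3+R4) = 19.39 × 0.09710 = 1.883 mV.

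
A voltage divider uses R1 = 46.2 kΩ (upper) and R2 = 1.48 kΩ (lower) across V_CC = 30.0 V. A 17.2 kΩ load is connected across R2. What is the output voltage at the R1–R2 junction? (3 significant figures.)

R2 ‖ R_L = (1.48 × 17.2)/(1.48 + 17.2) = 1.363 kΩ.
Voltage divider with the loaded lower leg: V_out = 30.0 × 1.363/(46.2 + 1.363) = 30.0 × 0.02865 = 0.8595 V.

V_out ≈ 0.860 V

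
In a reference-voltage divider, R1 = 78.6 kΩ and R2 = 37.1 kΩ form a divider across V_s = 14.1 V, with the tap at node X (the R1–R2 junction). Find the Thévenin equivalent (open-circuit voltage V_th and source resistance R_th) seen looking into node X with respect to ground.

With X open, the divider is unloaded: V_th = 14.1 × 37.1/115.7 = 4.521 V.
With V_s suppressed (replaced by a short), R_th = R1 ‖ R2 = (78.60 × 37.1)/(78.60 + 37.1) = 25.20 kΩ.

V_th ≈ 4.52 V, R_th ≈ 25.2 kΩ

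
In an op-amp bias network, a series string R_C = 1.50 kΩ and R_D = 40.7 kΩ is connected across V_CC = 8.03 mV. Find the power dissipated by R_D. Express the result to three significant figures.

ΣR = 42.20 kΩ → I = 8.03/42.20 = 0.1903 µA.
V(R_D) = I·R = 7.745 mV; P = V·I = 7.745 × 0.1903 = 1.474 nW.

P ≈ 1.47 nW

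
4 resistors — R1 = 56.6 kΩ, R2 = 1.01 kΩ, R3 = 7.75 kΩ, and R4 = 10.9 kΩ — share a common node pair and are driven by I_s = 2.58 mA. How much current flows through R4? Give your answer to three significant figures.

Total conductance ΣG = 1/56.6 + 1/1.01 + 1/7.75 + 1/10.9 = 1.229 (units of 1/kΩ).
R4 takes the fraction G_k/ΣG = 0.09174/1.229 = 0.07468, so I = 2.58 × 0.07468 = 0.1927 mA.

I ≈ 0.193 mA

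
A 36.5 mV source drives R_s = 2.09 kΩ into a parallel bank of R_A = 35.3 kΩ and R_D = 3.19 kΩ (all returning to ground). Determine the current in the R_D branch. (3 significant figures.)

Equivalent of the parallel group: R_p = 2.926 kΩ.
V_A = 36.5 × 2.926/5.016 = 21.29 mV.
Branch current I = V_A/R_D = 21.29/3.19 = 6.674 µA.
(Check via current divider: I_total = 7.277 µA; share G_k/ΣG = 0.9171 → same result.)

I ≈ 6.67 µA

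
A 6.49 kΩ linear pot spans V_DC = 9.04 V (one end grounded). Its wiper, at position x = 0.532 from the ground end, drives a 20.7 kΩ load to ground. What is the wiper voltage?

V_out ≈ 4.46 V

Lower segment x·R_p = 3.453 kΩ; upper segment (1−x)·R_p = 3.037 kΩ.
(x·R_p) ‖ R_L = 2.959 kΩ.
V_out = 9.04 × 2.959/(3.037 + 2.959) = 4.461 V.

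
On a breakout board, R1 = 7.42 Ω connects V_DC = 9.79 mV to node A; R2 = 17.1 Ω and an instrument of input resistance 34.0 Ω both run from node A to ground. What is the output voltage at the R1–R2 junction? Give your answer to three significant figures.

V_out ≈ 5.93 mV

The load sits in parallel with R2, giving an effective lower resistance R2' = R2·R_L/(R2+R_L) = 11.38 Ω.
Now apply the divider: V_out = 9.79 × 0.6053 = 5.926 mV.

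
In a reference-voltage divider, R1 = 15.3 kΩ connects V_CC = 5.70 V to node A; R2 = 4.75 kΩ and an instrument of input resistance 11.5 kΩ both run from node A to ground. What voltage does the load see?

R2 ‖ R_L = (4.75 × 11.5)/(4.75 + 11.5) = 3.362 kΩ.
Now apply the divider: V_out = 5.70 × 0.1801 = 1.027 V.

V_out ≈ 1.03 V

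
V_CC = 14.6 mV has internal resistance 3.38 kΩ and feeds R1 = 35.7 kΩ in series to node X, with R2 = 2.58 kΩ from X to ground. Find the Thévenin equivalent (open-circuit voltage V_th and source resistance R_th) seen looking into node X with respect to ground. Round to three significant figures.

V_th ≈ 0.904 mV, R_th ≈ 2.42 kΩ

R1' = 3.38 + 35.7 = 39.08 kΩ (source resistance + R1).
With X open, the divider is unloaded: V_th = 14.6 × 2.58/41.66 = 0.9042 mV.
Looking into X with the source shorted: R_th = R1'·R2/(R1'+R2) = 39.08 × 2.58/41.66 = 2.420 kΩ.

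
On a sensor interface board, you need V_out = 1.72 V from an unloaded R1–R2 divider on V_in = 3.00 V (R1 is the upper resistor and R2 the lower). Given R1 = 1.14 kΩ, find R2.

R2 ≈ 1.53 kΩ

The divider ratio is R2/(R1+R2) = 1.72/3.00 = 0.5733.
Rearranging, R2 = R1·k/(1−k) = 1.14 × 1.344 = 1.532 kΩ.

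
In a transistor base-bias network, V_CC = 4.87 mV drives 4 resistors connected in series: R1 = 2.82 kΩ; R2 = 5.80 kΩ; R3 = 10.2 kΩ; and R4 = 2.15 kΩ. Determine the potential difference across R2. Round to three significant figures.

V ≈ 1.35 mV

Total series resistance ΣR = 2.82 + 5.80 + 10.2 + 2.15 = 20.97 kΩ.
V = V_CC · R/ΣR = 4.87 × 0.2766 = 1.347 mV.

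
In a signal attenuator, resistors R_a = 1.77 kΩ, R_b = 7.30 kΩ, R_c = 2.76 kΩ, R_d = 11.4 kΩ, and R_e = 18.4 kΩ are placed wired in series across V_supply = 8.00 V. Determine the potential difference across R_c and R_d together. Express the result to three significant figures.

Total series resistance ΣR = 1.77 + 7.30 + 2.76 + 11.4 + 18.4 = 41.63 kΩ.
R_{R_c..R_d} = 2.76 + 11.4 = 14.16 kΩ.
V = V_supply · R/ΣR = 8.00 × 0.3401 = 2.721 V.

V ≈ 2.72 V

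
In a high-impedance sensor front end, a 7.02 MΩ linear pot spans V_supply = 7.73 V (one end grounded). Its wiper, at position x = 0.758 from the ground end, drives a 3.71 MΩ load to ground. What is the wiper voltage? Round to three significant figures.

Lower segment x·R_p = 5.321 MΩ; upper segment (1−x)·R_p = 1.699 MΩ.
Lower segment in parallel with the load: 5.321 ‖ 3.71 = 2.186 MΩ.
V_out = 7.73 × 2.186/(1.699 + 2.186) = 4.350 V.
(Unloaded: V_out = x·V_supply = 5.86 V.)

V_out ≈ 4.35 V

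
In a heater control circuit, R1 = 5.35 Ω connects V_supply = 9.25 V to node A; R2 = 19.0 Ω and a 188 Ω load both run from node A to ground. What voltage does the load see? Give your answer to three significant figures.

First combine the lower leg with the load: R2 ‖ R_L = 17.26 Ω.
Voltage divider with the loaded lower leg: V_out = 9.25 × 17.26/(5.35 + 17.26) = 9.25 × 0.7633 = 7.061 V.
(Unloaded it would be 7.22 V; the load pulls it down.)

V_out ≈ 7.06 V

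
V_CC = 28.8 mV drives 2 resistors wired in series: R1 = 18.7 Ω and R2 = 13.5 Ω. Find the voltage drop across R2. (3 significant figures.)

V ≈ 12.1 mV

ΣR = 18.7 + 13.5 = 32.20 Ω.
Voltage divider: V = V_CC · (13.50 / 32.20) = 28.8 × 0.4193 = 12.07 mV.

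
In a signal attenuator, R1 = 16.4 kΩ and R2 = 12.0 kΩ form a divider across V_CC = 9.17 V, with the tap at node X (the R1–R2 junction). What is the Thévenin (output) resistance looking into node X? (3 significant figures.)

R_th ≈ 6.93 kΩ

Looking into X with the source shorted: R_th = R1·R2/(R1+R2) = 16.40 × 12.0/28.40 = 6.930 kΩ.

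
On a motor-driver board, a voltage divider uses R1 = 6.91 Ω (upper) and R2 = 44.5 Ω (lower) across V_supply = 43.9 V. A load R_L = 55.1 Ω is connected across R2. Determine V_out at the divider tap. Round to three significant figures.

The load sits in parallel with R2, giving an effective lower resistance R2' = R2·R_L/(R2+R_L) = 24.62 Ω.
Then V_out = V_supply · R2'/(R1 + R2') = 43.9 × 24.62/31.53 = 34.28 V.
(Unloaded it would be 38.0 V; the load pulls it down.)

V_out ≈ 34.3 V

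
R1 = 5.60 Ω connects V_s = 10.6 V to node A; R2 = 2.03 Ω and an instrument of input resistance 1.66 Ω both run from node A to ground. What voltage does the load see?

V_out ≈ 1.49 V

R2 ‖ R_L = (2.03 × 1.66)/(2.03 + 1.66) = 0.9132 Ω.
Voltage divider with the loaded lower leg: V_out = 10.6 × 0.9132/(5.60 + 0.9132) = 10.6 × 0.1402 = 1.486 V.
(Unloaded it would be 2.82 V; the load pulls it down.)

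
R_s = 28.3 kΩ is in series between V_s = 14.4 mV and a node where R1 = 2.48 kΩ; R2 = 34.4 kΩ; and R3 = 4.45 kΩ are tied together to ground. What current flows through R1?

Combine the parallel branches: R_p = (1/2.48 + 1/34.4 + 1/4.45)⁻¹ = 1.522 kΩ.
Node voltage V_A = V_s · R_p/(R_s + R_p) = 14.4 × 0.05104 = 0.7349 mV.
Branch current I = V_A/R1 = 0.7349/2.48 = 0.2963 µA.

I ≈ 0.296 µA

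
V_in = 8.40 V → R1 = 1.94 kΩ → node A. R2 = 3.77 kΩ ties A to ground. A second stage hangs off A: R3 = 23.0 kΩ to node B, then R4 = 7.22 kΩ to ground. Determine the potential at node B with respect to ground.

Looking into the second stage from A: R3 + R4 = 30.22 kΩ appears in parallel with R2.
R2 ‖ (R3+R4) = 3.352 kΩ.
First divider: V_A = V_in · 3.352/(1.94 + 3.352) = 5.321 V.
V_B = V_A × 0.2389 = 1.271 V.

V_B ≈ 1.27 V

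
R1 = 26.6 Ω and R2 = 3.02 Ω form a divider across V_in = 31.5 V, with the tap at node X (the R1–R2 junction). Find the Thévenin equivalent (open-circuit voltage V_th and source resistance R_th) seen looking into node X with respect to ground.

V_th ≈ 3.21 V, R_th ≈ 2.71 Ω

V_th is the unloaded tap voltage: V_in · R2/(R1+R2) = 31.5 × 0.1020 = 3.212 V.
Zeroing V_in shorts the top of R1 to ground, so R_th = R1 ‖ R2 = 2.712 Ω.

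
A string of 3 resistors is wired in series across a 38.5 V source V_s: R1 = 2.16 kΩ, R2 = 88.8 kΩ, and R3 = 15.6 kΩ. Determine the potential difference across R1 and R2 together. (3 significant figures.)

V ≈ 32.9 V

Series total: ΣR = 2.16 + 88.8 + 15.6 = 106.6 kΩ.
R_{R1..R2} = 2.16 + 88.8 = 90.96 kΩ.
Voltage divider: V = V_s · (90.96 / 106.6) = 38.5 × 0.8536 = 32.86 V.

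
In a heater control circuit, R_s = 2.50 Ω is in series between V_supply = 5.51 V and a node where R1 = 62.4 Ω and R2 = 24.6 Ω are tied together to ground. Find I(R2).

I ≈ 0.196 A

Equivalent of the parallel group: R_p = 17.64 Ω.
V_A by voltage divider: V_A = 5.51 × 17.64/(2.50 + 17.64) = 4.826 V.
Branch current I = V_A/R2 = 4.826/24.6 = 0.1962 A.
(Equivalently: I_total = 0.2735 A, then current-divider fraction G_k/ΣG = 0.7172.)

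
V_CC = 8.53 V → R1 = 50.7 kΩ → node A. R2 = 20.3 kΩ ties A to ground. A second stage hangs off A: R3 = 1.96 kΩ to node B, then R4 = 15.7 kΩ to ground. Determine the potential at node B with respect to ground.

V_B ≈ 1.19 V

The second stage (R3 + R4 = 17.66 kΩ) loads node A in parallel with R2.
Effective lower resistance at A: R2 ‖ 17.66 = 9.444 kΩ.
So V_A = 8.53 × 0.1570 = 1.339 V.
V_B = V_A × 0.8890 = 1.191 V.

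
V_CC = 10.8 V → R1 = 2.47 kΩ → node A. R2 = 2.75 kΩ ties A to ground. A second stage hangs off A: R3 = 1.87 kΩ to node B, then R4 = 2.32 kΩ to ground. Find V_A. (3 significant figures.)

Looking into the second stage from A: R3 + R4 = 4.190 kΩ appears in parallel with R2.
R2 ‖ (R3+R4) = 1.660 kΩ.
So V_A = 10.8 × 0.4020 = 4.341 V.

V_A ≈ 4.34 V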